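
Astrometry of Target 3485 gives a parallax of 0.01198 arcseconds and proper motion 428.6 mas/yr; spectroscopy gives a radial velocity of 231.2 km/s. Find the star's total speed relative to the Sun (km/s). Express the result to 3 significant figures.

d = 1/p = 1/0.01198″ = 83.472 pc.
μ = 428.6 mas/yr = 0.4286 ″/yr.
v_t = 4.740 μ d = 4.740 × 0.4286 × 83.472 = 169.58 km/s.
v = √(v_r² + v_t²) = √(231.2² + 169.58²) = √82210.8 = 286.72 km/s.

287 km/s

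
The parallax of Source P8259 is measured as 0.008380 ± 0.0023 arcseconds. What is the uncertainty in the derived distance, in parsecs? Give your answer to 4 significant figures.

d = 1/p, so σ_d = σ_p / p².
σ_d = 0.00230 / (0.008380)² = 0.00230 / 0.000070224 = 32.752 pc.

32.75 pc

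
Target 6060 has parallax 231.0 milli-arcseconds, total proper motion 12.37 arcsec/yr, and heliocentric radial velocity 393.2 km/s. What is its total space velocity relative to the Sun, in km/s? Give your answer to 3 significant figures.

d = 1/p = 1/0.2310″ = 4.329 pc.
v_t = 4.740 μ d = 4.740 × 12.37 × 4.329 = 253.83 km/s.
v = √(v_r² + v_t²) = √(393.2² + 253.83²) = √219036 = 468.01 km/s.

468 km/s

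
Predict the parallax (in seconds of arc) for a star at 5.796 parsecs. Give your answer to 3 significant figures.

0.173 arcsec

p = 1/d = 1/5.796 = 0.17253 arcsec.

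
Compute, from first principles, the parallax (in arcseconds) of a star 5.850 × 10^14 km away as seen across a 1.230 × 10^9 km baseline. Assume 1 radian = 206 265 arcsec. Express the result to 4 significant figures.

θ ≈ B/d = (1.230 × 10^9) / (5.850 × 10^14) = 2.1026 × 10^-6 rad.
In arcseconds: 2.1026 × 10^-6 × 206265 = 0.43369″.

0.4337 arcsec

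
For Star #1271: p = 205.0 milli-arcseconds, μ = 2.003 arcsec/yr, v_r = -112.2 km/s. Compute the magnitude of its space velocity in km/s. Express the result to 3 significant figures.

d = 1/p = 1/0.2050″ = 4.878 pc.
v_t = 4.740 μ d = 4.740 × 2.003 × 4.878 = 46.313 km/s.
v = √(v_r² + v_t²) = √((-112.2)² + 46.313²) = √14733.7 = 121.38 km/s.

121 km/s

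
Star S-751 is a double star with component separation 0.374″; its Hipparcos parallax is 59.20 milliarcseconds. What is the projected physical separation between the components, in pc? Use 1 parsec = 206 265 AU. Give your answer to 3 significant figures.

d = 1/p = 1/0.05920″ = 16.892 pc.
At distance d (pc), an angle of θ arcsec spans θ·d AU: s = 0.374 × 16.892 = 6.3176 AU.
= 6.3176 / 206265 = 3.0629 × 10^-5 pc.

3.06 × 10^-5 pc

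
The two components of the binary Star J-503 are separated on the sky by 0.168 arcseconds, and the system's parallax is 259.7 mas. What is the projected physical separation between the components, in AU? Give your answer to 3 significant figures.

d = 1/p = 1/0.2597″ = 3.8506 pc.
At distance d (pc), an angle of θ arcsec spans θ·d AU: s = 0.168 × 3.8506 = 0.6469 AU.

0.647 AU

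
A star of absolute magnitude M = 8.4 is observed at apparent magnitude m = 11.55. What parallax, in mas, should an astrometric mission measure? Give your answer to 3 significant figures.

23.4 mas

m − M = 11.55 − 8.4 = 3.15.
d = 10^((m−M)/5 + 1) = 10^1.630 = 42.658 pc.
p = 1/d = 1/42.658 = 0.023442 arcsec = 23.442 mas.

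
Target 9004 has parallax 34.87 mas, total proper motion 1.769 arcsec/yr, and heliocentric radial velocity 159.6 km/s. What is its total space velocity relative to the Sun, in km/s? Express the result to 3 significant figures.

289 km/s

d = 1/p = 1/0.03487″ = 28.678 pc.
v_t = 4.740 μ d = 4.740 × 1.769 × 28.678 = 240.47 km/s.
v = √(v_r² + v_t²) = √(159.6² + 240.47²) = √83298 = 288.61 km/s.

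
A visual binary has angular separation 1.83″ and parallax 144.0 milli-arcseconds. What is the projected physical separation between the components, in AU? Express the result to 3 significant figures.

12.7 AU

d = 1/p = 1/0.1440″ = 6.9444 pc.
At distance d (pc), an angle of θ arcsec spans θ·d AU: s = 1.83 × 6.9444 = 12.708 AU.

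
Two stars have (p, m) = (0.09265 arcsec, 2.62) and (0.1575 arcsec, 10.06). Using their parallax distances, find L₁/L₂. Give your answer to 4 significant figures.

d₁ = 1/p₁ = 1/0.09265″ = 10.793 pc; d₂ = 1/p₂ = 1/0.1575″ = 6.3492 pc.
M₁ = m₁ − 5 log₁₀ d₁ + 5 = 2.62 − 5.1657 + 5 = 2.4543.
M₂ = 10.06 − 4.0136 + 5 = 11.0464.
L₁/L₂ = 10^(0.4(M₂ − M₁)) = 10^(0.4 × 8.5921) = 10^3.43684 = 2734.3.

L₁/L₂ = 2734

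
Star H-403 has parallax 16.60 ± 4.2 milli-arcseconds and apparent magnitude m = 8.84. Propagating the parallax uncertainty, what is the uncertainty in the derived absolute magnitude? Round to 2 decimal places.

σ_M = 0.55 mag

M = m − 5 log₁₀ d + 5 = m + 5 log₁₀ p + 5, so ∂M/∂p = 5/(p ln 10).
σ_M = (5/ln 10) · (σ_p/p) = 2.1715 × 4.2/16.60 = 2.1715 × 0.25301 = 0.54941.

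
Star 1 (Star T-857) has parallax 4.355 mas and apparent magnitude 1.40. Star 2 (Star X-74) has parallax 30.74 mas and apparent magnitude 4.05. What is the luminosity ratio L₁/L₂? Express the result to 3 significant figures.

d₁ = 1/p₁ = 1/0.004355″ = 229.62 pc; d₂ = 1/p₂ = 1/0.03074″ = 32.531 pc.
M₁ = m₁ − 5 log₁₀ d₁ + 5 = 1.40 − 11.8050 + 5 = -5.4050.
M₂ = 4.05 − 7.5615 + 5 = 1.4885.
L₁/L₂ = 10^(0.4(M₂ − M₁)) = 10^(0.4 × 6.8935) = 10^2.75740 = 572.01.

L₁/L₂ = 572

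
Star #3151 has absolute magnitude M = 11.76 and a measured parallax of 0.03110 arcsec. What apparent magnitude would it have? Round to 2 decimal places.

d = 1/p = 1/0.03110″ = 32.154 pc.
m − M = 5 log₁₀ d − 5 = 5 log₁₀(32.154) − 5 = 7.5362 − 5 = 2.5362.
m = M + (m − M) = 11.76 + 2.5362 = 14.30.

m = 14.30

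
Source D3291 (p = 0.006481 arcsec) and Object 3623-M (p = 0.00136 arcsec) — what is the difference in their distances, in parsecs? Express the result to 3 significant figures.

d_A = 1/0.006481″ = 154.3 pc; d_B = 1/0.001360″ = 735.29 pc.
|d_B − d_A| = |735.29 − 154.3| = 580.99 pc.

581 pc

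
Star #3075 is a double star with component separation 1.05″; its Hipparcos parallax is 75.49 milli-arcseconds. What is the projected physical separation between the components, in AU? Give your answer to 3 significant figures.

d = 1/p = 1/0.07549″ = 13.247 pc.
At distance d (pc), an angle of θ arcsec spans θ·d AU: s = 1.05 × 13.247 = 13.909 AU.

13.9 AU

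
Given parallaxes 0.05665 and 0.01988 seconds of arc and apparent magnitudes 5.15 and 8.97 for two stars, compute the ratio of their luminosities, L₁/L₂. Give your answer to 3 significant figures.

L₁/L₂ = 4.15

d₁ = 1/p₁ = 1/0.05665″ = 17.652 pc; d₂ = 1/p₂ = 1/0.01988″ = 50.302 pc.
M₁ = m₁ − 5 log₁₀ d₁ + 5 = 5.15 − 6.2340 + 5 = 3.9160.
M₂ = 8.97 − 8.5079 + 5 = 5.4621.
L₁/L₂ = 10^(0.4(M₂ − M₁)) = 10^(0.4 × 1.5461) = 10^0.61844 = 4.1537.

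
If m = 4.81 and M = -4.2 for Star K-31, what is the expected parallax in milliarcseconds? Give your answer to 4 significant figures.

m − M = 4.81 − (-4.2) = 9.01.
d = 10^((m−M)/5 + 1) = 10^2.802 = 633.87 pc.
p = 1/d = 1/633.87 = 0.0015776 arcsec = 1.5776 mas.

1.578 mas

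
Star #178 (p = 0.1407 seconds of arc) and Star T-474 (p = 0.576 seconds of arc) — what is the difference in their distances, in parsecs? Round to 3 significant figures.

d_A = 1/0.1407″ = 7.1073 pc; d_B = 1/0.5760″ = 1.7361 pc.
|d_B − d_A| = |1.7361 − 7.1073| = 5.3712 pc.

5.37 pc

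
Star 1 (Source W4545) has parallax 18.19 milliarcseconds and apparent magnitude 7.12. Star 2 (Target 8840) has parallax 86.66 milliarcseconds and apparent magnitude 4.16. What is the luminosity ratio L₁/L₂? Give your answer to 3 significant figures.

L₁/L₂ = 1.49

d₁ = 1/p₁ = 1/0.01819″ = 54.975 pc; d₂ = 1/p₂ = 1/0.08666″ = 11.539 pc.
M₁ = m₁ − 5 log₁₀ d₁ + 5 = 7.12 − 8.7008 + 5 = 3.4192.
M₂ = 4.16 − 5.3108 + 5 = 3.8492.
L₁/L₂ = 10^(0.4(M₂ − M₁)) = 10^(0.4 × 0.4300) = 10^0.17200 = 1.4859.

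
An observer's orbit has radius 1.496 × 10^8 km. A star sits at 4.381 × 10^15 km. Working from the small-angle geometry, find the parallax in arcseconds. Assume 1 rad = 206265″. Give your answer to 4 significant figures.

0.007043 arcsec

θ ≈ B/d = (1.496 × 10^8) / (4.381 × 10^15) = 3.4147 × 10^-8 rad.
In arcseconds: 3.4147 × 10^-8 × 206265 = 0.0070433″.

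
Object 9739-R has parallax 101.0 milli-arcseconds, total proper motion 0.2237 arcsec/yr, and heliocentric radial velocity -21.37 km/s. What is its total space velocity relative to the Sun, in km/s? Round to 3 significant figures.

d = 1/p = 1/0.1010″ = 9.901 pc.
v_t = 4.740 μ d = 4.740 × 0.2237 × 9.901 = 10.498 km/s.
v = √(v_r² + v_t²) = √((-21.37)² + 10.498²) = √566.885 = 23.809 km/s.

23.8 km/s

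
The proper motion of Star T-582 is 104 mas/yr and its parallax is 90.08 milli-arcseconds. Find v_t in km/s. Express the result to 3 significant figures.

5.47 km/s

d = 1/p = 1/0.09008″ = 11.101 pc.
μ = 104 mas/yr = 0.104 ″/yr.
v_t = 4.74 × μ × d = 4.74 × 0.104 × 11.101 = 5.4723 km/s.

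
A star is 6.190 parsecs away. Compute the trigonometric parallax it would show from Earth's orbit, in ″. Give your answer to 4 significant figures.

0.1616 ″

p = 1/d = 1/6.19 = 0.16155 arcsec.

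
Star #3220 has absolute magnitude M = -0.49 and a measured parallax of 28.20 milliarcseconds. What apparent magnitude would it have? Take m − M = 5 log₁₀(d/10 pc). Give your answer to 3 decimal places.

m = 2.259

d = 1/p = 1/0.02820″ = 35.461 pc.
m − M = 5 log₁₀ d − 5 = 5 log₁₀(35.461) − 5 = 7.7488 − 5 = 2.7488.
m = M + (m − M) = -0.49 + 2.7488 = 2.259.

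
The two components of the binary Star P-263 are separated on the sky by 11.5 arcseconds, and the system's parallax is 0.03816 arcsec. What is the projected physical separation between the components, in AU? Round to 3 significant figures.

301 AU

d = 1/p = 1/0.03816″ = 26.205 pc.
At distance d (pc), an angle of θ arcsec spans θ·d AU: s = 11.5 × 26.205 = 301.36 AU.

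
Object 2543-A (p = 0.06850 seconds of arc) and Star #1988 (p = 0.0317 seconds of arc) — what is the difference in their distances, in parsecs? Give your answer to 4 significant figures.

d_A = 1/0.06850″ = 14.599 pc; d_B = 1/0.03170″ = 31.546 pc.
|d_B − d_A| = |31.546 − 14.599| = 16.947 pc.

16.95 pc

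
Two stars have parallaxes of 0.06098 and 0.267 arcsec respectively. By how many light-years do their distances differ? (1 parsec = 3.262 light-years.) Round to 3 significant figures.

d_A = 1/0.06098″ = 16.399 pc; d_B = 1/0.2670″ = 3.7453 pc.
|d_B − d_A| = |3.7453 − 16.399| = 12.654 pc = 12.654 × 3.262 ly = 41.277 ly.

41.3 ly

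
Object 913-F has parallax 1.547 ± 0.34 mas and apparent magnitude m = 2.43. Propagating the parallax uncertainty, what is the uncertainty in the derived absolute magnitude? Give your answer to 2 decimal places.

M = m − 5 log₁₀ d + 5 = m + 5 log₁₀ p + 5, so ∂M/∂p = 5/(p ln 10).
σ_M = (5/ln 10) · (σ_p/p) = 2.1715 × 0.34/1.547 = 2.1715 × 0.21978 = 0.47725.

σ_M = 0.48 mag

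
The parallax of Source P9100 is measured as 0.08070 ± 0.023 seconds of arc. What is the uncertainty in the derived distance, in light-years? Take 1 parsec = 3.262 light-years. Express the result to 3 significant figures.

11.5 ly

d = 1/p, so σ_d = σ_p / p².
σ_d = 0.0230 / (0.08070)² = 0.0230 / 0.0065125 = 3.5317 pc = 3.5317 × 3.262 ly = 11.52 ly.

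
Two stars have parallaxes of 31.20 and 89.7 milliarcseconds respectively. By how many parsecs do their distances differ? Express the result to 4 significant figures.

d_A = 1/0.03120″ = 32.051 pc; d_B = 1/0.08970″ = 11.148 pc.
|d_B − d_A| = |11.148 − 32.051| = 20.903 pc.

20.90 pc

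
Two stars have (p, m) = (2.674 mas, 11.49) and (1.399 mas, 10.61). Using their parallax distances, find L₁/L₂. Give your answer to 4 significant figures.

L₁/L₂ = 0.1217

d₁ = 1/p₁ = 1/0.002674″ = 373.97 pc; d₂ = 1/p₂ = 1/0.001399″ = 714.8 pc.
M₁ = m₁ − 5 log₁₀ d₁ + 5 = 11.49 − 12.8642 + 5 = 3.6258.
M₂ = 10.61 − 14.2709 + 5 = 1.3391.
L₁/L₂ = 10^(0.4(M₂ − M₁)) = 10^(0.4 × (-2.2867)) = 10^(-0.91468) = 0.12171.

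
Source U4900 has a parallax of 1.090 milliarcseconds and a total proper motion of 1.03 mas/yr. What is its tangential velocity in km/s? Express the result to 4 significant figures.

d = 1/p = 1/0.001090″ = 917.43 pc.
μ = 1.03 mas/yr = 0.00103 ″/yr.
v_t = 4.74 × μ × d = 4.74 × 0.00103 × 917.43 = 4.4791 km/s.

4.479 km/s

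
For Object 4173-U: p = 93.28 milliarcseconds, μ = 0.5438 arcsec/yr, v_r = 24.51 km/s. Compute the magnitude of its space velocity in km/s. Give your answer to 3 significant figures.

d = 1/p = 1/0.09328″ = 10.72 pc.
v_t = 4.740 μ d = 4.740 × 0.5438 × 10.72 = 27.632 km/s.
v = √(v_r² + v_t²) = √(24.51² + 27.632²) = √1364.27 = 36.936 km/s.

36.9 km/s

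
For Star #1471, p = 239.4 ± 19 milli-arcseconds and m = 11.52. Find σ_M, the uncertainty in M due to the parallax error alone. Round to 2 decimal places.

σ_M = 0.17 mag

M = m − 5 log₁₀ d + 5 = m + 5 log₁₀ p + 5, so ∂M/∂p = 5/(p ln 10).
σ_M = (5/ln 10) · (σ_p/p) = 2.1715 × 19/239.4 = 2.1715 × 0.079365 = 0.17234.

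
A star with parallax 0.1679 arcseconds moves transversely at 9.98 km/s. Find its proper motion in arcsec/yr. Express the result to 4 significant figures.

0.3535 arcsec/yr

d = 1/p = 1/0.1679″ = 5.9559 pc.
μ = v_t / (4.74 d) = 9.98 / (4.74 × 5.9559) = 9.98 / 28.231 = 0.35351 ″/yr.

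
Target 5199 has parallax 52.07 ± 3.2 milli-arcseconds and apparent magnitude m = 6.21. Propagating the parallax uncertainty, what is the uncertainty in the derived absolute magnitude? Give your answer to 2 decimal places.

σ_M = 0.13 mag

M = m − 5 log₁₀ d + 5 = m + 5 log₁₀ p + 5, so ∂M/∂p = 5/(p ln 10).
σ_M = (5/ln 10) · (σ_p/p) = 2.1715 × 3.2/52.07 = 2.1715 × 0.061456 = 0.13345.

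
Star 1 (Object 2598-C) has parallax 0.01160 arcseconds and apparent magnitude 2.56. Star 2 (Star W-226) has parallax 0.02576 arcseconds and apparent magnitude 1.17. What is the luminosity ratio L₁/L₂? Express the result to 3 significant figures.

d₁ = 1/p₁ = 1/0.01160″ = 86.207 pc; d₂ = 1/p₂ = 1/0.02576″ = 38.82 pc.
M₁ = m₁ − 5 log₁₀ d₁ + 5 = 2.56 − 9.6777 + 5 = -2.1177.
M₂ = 1.17 − 7.9453 + 5 = -1.7753.
L₁/L₂ = 10^(0.4(M₂ − M₁)) = 10^(0.4 × 0.3424) = 10^0.13696 = 1.3708.

L₁/L₂ = 1.37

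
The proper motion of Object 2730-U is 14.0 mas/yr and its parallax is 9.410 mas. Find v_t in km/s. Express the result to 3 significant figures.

d = 1/p = 1/0.009410″ = 106.27 pc.
μ = 14.0 mas/yr = 0.0140 ″/yr.
v_t = 4.74 × μ × d = 4.74 × 0.0140 × 106.27 = 7.0521 km/s.

7.05 km/s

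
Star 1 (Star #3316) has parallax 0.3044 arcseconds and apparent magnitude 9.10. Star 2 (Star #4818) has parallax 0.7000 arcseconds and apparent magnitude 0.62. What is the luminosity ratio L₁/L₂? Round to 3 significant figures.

L₁/L₂ = 0.00214

d₁ = 1/p₁ = 1/0.3044″ = 3.2852 pc; d₂ = 1/p₂ = 1/0.7000″ = 1.4286 pc.
M₁ = m₁ − 5 log₁₀ d₁ + 5 = 9.10 − 2.5828 + 5 = 11.5172.
M₂ = 0.62 − 0.7746 + 5 = 4.8454.
L₁/L₂ = 10^(0.4(M₂ − M₁)) = 10^(0.4 × (-6.6718)) = 10^(-2.66872) = 0.0021443.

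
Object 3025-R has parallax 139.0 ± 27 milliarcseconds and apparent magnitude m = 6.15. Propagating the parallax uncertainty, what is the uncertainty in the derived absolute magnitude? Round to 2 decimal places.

M = m − 5 log₁₀ d + 5 = m + 5 log₁₀ p + 5, so ∂M/∂p = 5/(p ln 10).
σ_M = (5/ln 10) · (σ_p/p) = 2.1715 × 27/139.0 = 2.1715 × 0.19424 = 0.42179.

σ_M = 0.42 mag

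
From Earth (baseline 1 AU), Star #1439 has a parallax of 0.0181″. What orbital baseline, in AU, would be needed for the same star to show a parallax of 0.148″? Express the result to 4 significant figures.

8.177 AU

Parallax scales linearly with baseline: p ∝ B, so B = p_target / p_Earth × 1 AU.
B = 0.148 / 0.0181 = 8.1768 AU.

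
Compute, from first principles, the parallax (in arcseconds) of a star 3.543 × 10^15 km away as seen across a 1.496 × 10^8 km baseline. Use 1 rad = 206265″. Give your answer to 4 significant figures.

θ ≈ B/d = (1.496 × 10^8) / (3.543 × 10^15) = 4.2224 × 10^-8 rad.
In arcseconds: 4.2224 × 10^-8 × 206265 = 0.0087093″.

0.008709 arcsec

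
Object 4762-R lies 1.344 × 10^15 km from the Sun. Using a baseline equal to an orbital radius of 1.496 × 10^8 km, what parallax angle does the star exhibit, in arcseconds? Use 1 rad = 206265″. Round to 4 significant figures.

0.02296 arcsec

θ ≈ B/d = (1.496 × 10^8) / (1.344 × 10^15) = 1.1131 × 10^-7 rad.
In arcseconds: 1.1131 × 10^-7 × 206265 = 0.022959″.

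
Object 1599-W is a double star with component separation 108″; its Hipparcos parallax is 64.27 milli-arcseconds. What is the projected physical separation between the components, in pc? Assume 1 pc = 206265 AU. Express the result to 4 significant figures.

0.008147 pc

d = 1/p = 1/0.06427″ = 15.559 pc.
At distance d (pc), an angle of θ arcsec spans θ·d AU: s = 108 × 15.559 = 1680.4 AU.
= 1680.4 / 206265 = 0.0081468 pc.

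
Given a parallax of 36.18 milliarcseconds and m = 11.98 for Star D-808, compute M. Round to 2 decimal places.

M = 9.77

d = 1/p = 1/0.03618″ = 27.64 pc.
m − M = 5 log₁₀(27.64) − 5 = 7.2077 − 5 = 2.2077.
M = m − (m − M) = 11.98 − 2.2077 = 9.77.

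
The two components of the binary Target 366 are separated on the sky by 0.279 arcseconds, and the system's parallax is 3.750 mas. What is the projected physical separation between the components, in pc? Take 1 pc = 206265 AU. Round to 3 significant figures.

d = 1/p = 1/0.003750″ = 266.67 pc.
At distance d (pc), an angle of θ arcsec spans θ·d AU: s = 0.279 × 266.67 = 74.401 AU.
= 74.401 / 206265 = 0.00036071 pc.

0.000361 pc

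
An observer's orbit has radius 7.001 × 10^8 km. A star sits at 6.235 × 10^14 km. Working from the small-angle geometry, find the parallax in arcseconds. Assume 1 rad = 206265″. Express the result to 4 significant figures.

θ ≈ B/d = (7.001 × 10^8) / (6.235 × 10^14) = 1.1229 × 10^-6 rad.
In arcseconds: 1.1229 × 10^-6 × 206265 = 0.23161″.

0.2316 arcsec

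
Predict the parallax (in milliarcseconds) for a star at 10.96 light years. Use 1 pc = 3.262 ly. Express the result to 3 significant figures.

d = 10.96 ly ÷ 3.262 = 3.3599 pc.
p = 1/d = 1/3.3599 = 0.29763 arcsec.
= 0.29763 × 1000 = 297.63 mas.

298 mas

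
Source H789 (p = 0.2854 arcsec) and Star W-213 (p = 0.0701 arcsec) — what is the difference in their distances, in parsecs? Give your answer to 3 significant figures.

d_A = 1/0.2854″ = 3.5039 pc; d_B = 1/0.07010″ = 14.265 pc.
|d_B − d_A| = |14.265 − 3.5039| = 10.761 pc.

10.8 pc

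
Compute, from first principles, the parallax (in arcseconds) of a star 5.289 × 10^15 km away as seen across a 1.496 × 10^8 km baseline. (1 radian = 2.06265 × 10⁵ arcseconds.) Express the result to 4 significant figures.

0.005834 arcsec

θ ≈ B/d = (1.496 × 10^8) / (5.289 × 10^15) = 2.8285 × 10^-8 rad.
In arcseconds: 2.8285 × 10^-8 × 206265 = 0.0058342″.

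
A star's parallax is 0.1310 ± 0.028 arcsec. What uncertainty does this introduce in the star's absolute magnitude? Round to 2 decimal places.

M = m − 5 log₁₀ d + 5 = m + 5 log₁₀ p + 5, so ∂M/∂p = 5/(p ln 10).
σ_M = (5/ln 10) · (σ_p/p) = 2.1715 × 0.028/0.1310 = 2.1715 × 0.21374 = 0.46414.

σ_M = 0.46 mag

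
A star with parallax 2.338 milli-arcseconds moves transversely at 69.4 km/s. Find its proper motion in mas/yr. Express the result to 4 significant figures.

d = 1/p = 1/0.002338″ = 427.72 pc.
μ = v_t / (4.74 d) = 69.4 / (4.74 × 427.72) = 69.4 / 2027.4 = 0.034231 ″/yr = 34.231 mas/yr.

34.23 mas/yr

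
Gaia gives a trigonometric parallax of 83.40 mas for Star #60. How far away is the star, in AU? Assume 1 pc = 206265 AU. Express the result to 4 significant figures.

p = 83.40 mas = 0.08340 arcsec.
d = 1/p = 1/0.08340 = 11.99 pc.
In AU: 11.99 × 206265 = 2.4731 × 10^6 AU.

2.473 × 10^6 AU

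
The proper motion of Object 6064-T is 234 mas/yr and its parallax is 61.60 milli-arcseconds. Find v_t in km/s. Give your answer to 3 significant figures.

18.0 km/s

d = 1/p = 1/0.06160″ = 16.234 pc.
μ = 234 mas/yr = 0.234 ″/yr.
v_t = 4.74 × μ × d = 4.74 × 0.234 × 16.234 = 18.006 km/s.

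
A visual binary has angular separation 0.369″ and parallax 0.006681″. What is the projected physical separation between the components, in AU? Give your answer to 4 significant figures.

d = 1/p = 1/0.006681″ = 149.68 pc.
At distance d (pc), an angle of θ arcsec spans θ·d AU: s = 0.369 × 149.68 = 55.232 AU.

55.23 AU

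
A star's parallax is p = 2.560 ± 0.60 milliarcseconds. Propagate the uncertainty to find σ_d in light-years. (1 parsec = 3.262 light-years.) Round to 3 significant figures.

d = 1/p, so σ_d = σ_p / p².
σ_d = 0.000600 / (0.002560)² = 0.000600 / 0.0000065536 = 91.553 pc = 91.553 × 3.262 ly = 298.65 ly.

299 ly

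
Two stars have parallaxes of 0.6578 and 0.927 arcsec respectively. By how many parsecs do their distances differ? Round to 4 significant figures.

d_A = 1/0.6578″ = 1.5202 pc; d_B = 1/0.9270″ = 1.0787 pc.
|d_B − d_A| = |1.0787 − 1.5202| = 0.4415 pc.

0.4415 pc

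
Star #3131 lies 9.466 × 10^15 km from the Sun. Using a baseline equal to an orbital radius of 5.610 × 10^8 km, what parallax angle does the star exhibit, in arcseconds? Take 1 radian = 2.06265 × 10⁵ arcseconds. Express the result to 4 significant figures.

θ ≈ B/d = (5.610 × 10^8) / (9.466 × 10^15) = 5.9265 × 10^-8 rad.
In arcseconds: 5.9265 × 10^-8 × 206265 = 0.012224″.

0.01222 arcsec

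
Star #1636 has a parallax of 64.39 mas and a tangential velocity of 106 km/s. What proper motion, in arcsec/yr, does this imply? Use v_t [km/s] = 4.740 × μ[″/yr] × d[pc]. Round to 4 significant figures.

d = 1/p = 1/0.06439″ = 15.53 pc.
μ = v_t / (4.74 d) = 106 / (4.74 × 15.53) = 106 / 73.612 = 1.44 ″/yr.

1.440 arcsec/yr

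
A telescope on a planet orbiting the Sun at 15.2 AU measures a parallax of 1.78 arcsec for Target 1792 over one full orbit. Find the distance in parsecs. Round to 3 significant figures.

With baseline B (in AU) and parallax p (in arcsec), d = B/p parsecs.
d = 15.2 / 1.78 = 8.5393 pc.

8.54 pc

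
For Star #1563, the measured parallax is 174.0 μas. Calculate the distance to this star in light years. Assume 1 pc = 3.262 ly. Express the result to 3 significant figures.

18700 light years

p = 174.0 μas = 0.0001740 arcsec.
d = 1/p = 1/0.0001740 = 5747.1 pc.
In light-years: 5747.1 × 3.262 = 18747 ly.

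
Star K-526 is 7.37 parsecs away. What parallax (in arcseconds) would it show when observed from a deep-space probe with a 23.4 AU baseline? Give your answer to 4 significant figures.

3.175 arcsec

p (arcsec) = B (AU) / d (pc).
p = 23.4 / 7.37 = 3.175 arcsec.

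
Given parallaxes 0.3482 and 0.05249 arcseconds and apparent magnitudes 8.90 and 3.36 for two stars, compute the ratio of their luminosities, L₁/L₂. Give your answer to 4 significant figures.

d₁ = 1/p₁ = 1/0.3482″ = 2.8719 pc; d₂ = 1/p₂ = 1/0.05249″ = 19.051 pc.
M₁ = m₁ − 5 log₁₀ d₁ + 5 = 8.90 − 2.2908 + 5 = 11.6092.
M₂ = 3.36 − 6.3996 + 5 = 1.9604.
L₁/L₂ = 10^(0.4(M₂ − M₁)) = 10^(0.4 × (-9.6488)) = 10^(-3.85952) = 0.00013819.

L₁/L₂ = 0.0001382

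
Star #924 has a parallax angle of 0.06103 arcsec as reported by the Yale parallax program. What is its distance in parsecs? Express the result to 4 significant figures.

d = 1/p = 1/0.06103 = 16.385 pc.

16.39 pc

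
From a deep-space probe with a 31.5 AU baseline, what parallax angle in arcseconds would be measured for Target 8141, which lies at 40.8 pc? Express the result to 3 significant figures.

p (arcsec) = B (AU) / d (pc).
p = 31.5 / 40.8 = 0.77206 arcsec.

0.772 arcsec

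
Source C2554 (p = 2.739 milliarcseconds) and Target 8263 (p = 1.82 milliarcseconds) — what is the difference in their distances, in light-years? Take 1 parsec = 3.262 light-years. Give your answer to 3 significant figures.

601 ly

d_A = 1/0.002739″ = 365.1 pc; d_B = 1/0.001820″ = 549.45 pc.
|d_B − d_A| = |549.45 − 365.1| = 184.35 pc = 184.35 × 3.262 ly = 601.35 ly.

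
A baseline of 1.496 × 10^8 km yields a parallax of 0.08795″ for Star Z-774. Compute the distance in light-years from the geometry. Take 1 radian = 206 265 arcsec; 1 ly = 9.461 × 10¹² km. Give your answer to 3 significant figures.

37.1 ly

θ = 0.08795″ = 0.08795/206265 = 4.2639 × 10^-7 rad.
d = B/θ = (1.496 × 10^8) / (4.2639 × 10^-7) = 3.5085 × 10^14 km = (3.5085 × 10^14) / (9.461 × 10^12) ly = 37.084 ly.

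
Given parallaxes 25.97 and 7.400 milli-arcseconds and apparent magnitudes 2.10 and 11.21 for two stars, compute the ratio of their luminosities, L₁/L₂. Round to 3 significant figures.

L₁/L₂ = 358

d₁ = 1/p₁ = 1/0.02597″ = 38.506 pc; d₂ = 1/p₂ = 1/0.007400″ = 135.14 pc.
M₁ = m₁ − 5 log₁₀ d₁ + 5 = 2.10 − 7.9276 + 5 = -0.8276.
M₂ = 11.21 − 10.6539 + 5 = 5.5561.
L₁/L₂ = 10^(0.4(M₂ − M₁)) = 10^(0.4 × 6.3837) = 10^2.55348 = 357.67.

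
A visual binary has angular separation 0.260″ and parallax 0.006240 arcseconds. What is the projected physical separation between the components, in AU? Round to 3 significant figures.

41.7 AU

d = 1/p = 1/0.006240″ = 160.26 pc.
At distance d (pc), an angle of θ arcsec spans θ·d AU: s = 0.260 × 160.26 = 41.668 AU.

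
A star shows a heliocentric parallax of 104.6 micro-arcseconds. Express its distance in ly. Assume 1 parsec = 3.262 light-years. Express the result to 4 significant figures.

31190 ly

p = 104.6 micro-arcseconds = 0.0001046 arcsec.
d = 1/p = 1/0.0001046 = 9560.2 pc.
In light-years: 9560.2 × 3.262 = 31185 ly.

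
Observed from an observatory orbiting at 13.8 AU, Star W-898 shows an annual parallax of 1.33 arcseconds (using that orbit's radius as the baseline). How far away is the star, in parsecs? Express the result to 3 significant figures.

With baseline B (in AU) and parallax p (in arcsec), d = B/p parsecs.
d = 13.8 / 1.33 = 10.376 pc.

10.4 pc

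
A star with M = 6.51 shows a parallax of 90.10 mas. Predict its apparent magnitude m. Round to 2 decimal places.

m = 6.74

d = 1/p = 1/0.09010″ = 11.099 pc.
m − M = 5 log₁₀ d − 5 = 5 log₁₀(11.099) − 5 = 5.2264 − 5 = 0.2264.
m = M + (m − M) = 6.51 + 0.2264 = 6.74.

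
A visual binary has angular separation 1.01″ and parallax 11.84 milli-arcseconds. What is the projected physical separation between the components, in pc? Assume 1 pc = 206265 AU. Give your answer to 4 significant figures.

0.0004136 pc

d = 1/p = 1/0.01184″ = 84.459 pc.
At distance d (pc), an angle of θ arcsec spans θ·d AU: s = 1.01 × 84.459 = 85.304 AU.
= 85.304 / 206265 = 0.00041357 pc.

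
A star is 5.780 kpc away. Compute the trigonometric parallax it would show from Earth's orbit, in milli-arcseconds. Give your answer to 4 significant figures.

0.1730 mas

d = 5.780 kpc = 5780 pc.
p = 1/d = 1/5780 = 0.00017301 arcsec.
= 0.00017301 × 1000 = 0.17301 mas.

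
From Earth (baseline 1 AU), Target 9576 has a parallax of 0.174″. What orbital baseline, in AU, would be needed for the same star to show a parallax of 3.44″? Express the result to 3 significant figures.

19.8 AU

Parallax scales linearly with baseline: p ∝ B, so B = p_target / p_Earth × 1 AU.
B = 3.44 / 0.174 = 19.77 AU.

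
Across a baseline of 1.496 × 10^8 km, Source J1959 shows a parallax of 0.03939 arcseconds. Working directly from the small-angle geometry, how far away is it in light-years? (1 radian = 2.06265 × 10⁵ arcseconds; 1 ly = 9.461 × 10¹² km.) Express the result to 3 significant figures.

82.8 ly

θ = 0.03939″ = 0.03939/206265 = 1.9097 × 10^-7 rad.
d = B/θ = (1.496 × 10^8) / (1.9097 × 10^-7) = 7.8337 × 10^14 km = (7.8337 × 10^14) / (9.461 × 10^12) ly = 82.8 ly.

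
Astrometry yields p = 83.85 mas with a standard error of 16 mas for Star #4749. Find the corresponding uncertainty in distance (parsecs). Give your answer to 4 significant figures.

2.276 pc

d = 1/p, so σ_d = σ_p / p².
σ_d = 0.0160 / (0.08385)² = 0.0160 / 0.0070308 = 2.2757 pc.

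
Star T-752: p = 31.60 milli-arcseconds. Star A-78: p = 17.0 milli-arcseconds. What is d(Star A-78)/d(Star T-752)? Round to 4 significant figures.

Since d = 1/p, d_B/d_A = p_A/p_B.
= 31.60 / 17.0 = 1.8588.

1.859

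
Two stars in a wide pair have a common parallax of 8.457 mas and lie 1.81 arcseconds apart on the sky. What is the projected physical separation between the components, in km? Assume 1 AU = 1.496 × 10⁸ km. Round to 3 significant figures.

d = 1/p = 1/0.008457″ = 118.25 pc.
At distance d (pc), an angle of θ arcsec spans θ·d AU: s = 1.81 × 118.25 = 214.03 AU.
= 214.03 × 1.496 × 10⁸ km = 3.2019 × 10^10 km.

3.20 × 10^10 km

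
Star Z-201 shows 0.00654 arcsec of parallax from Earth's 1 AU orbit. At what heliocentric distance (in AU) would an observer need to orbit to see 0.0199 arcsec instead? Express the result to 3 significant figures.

3.04 AU

Parallax scales linearly with baseline: p ∝ B, so B = p_target / p_Earth × 1 AU.
B = 0.0199 / 0.00654 = 3.0428 AU.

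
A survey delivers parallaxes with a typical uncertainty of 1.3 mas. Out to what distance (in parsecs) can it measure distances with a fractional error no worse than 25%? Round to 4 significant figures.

σ_d/d = σ_p/p, so the condition is σ_p/p ≤ 0.25, i.e. p ≥ σ_p/0.25.
p_min = 1.3/0.25 = 5.2 mas = 0.0052 arcsec.
d_max = 1/p_min = 1/0.0052 = 192.31 pc.

192.3 pc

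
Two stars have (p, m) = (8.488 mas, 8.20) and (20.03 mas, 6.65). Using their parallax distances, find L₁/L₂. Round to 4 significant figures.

d₁ = 1/p₁ = 1/0.008488″ = 117.81 pc; d₂ = 1/p₂ = 1/0.02003″ = 49.925 pc.
M₁ = m₁ − 5 log₁₀ d₁ + 5 = 8.20 − 10.3559 + 5 = 2.8441.
M₂ = 6.65 − 8.4916 + 5 = 3.1584.
L₁/L₂ = 10^(0.4(M₂ − M₁)) = 10^(0.4 × 0.3143) = 10^0.12572 = 1.3357.

L₁/L₂ = 1.336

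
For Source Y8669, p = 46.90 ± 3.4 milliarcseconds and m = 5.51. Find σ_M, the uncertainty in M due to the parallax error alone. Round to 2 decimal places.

M = m − 5 log₁₀ d + 5 = m + 5 log₁₀ p + 5, so ∂M/∂p = 5/(p ln 10).
σ_M = (5/ln 10) · (σ_p/p) = 2.1715 × 3.4/46.90 = 2.1715 × 0.072495 = 0.15742.

σ_M = 0.16 mag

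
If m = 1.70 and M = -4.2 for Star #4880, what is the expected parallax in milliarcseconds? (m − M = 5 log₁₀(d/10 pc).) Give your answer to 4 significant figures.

m − M = 1.70 − (-4.2) = 5.90.
d = 10^((m−M)/5 + 1) = 10^2.180 = 151.36 pc.
p = 1/d = 1/151.36 = 0.0066068 arcsec = 6.6068 mas.

6.607 mas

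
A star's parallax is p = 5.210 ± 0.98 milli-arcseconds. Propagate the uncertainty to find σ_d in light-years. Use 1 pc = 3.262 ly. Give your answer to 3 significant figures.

d = 1/p, so σ_d = σ_p / p².
σ_d = 0.000980 / (0.005210)² = 0.000980 / 0.000027144 = 36.104 pc = 36.104 × 3.262 ly = 117.77 ly.

118 ly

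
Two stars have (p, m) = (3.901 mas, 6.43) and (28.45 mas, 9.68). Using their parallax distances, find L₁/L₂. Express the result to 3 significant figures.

d₁ = 1/p₁ = 1/0.003901″ = 256.34 pc; d₂ = 1/p₂ = 1/0.02845″ = 35.149 pc.
M₁ = m₁ − 5 log₁₀ d₁ + 5 = 6.43 − 12.0441 + 5 = -0.6141.
M₂ = 9.68 − 7.7296 + 5 = 6.9504.
L₁/L₂ = 10^(0.4(M₂ − M₁)) = 10^(0.4 × 7.5645) = 10^3.02580 = 1061.2.

L₁/L₂ = 1060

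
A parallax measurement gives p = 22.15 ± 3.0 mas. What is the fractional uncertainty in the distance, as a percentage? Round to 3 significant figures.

13.5%

For d = 1/p, |σ_d/d| = |σ_p/p|.
σ_p/p = 3.0 / 22.15 = 0.13544 = 13.544%.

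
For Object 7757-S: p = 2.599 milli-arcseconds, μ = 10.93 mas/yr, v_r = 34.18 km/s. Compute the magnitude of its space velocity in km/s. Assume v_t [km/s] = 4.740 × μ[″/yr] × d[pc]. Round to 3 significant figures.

39.6 km/s

d = 1/p = 1/0.002599″ = 384.76 pc.
μ = 10.93 mas/yr = 0.01093 ″/yr.
v_t = 4.740 μ d = 4.740 × 0.01093 × 384.76 = 19.934 km/s.
v = √(v_r² + v_t²) = √(34.18² + 19.934²) = √1565.64 = 39.568 km/s.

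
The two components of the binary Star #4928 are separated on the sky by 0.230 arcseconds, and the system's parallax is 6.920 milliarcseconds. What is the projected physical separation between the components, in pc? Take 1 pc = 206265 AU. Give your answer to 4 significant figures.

0.0001611 pc

d = 1/p = 1/0.006920″ = 144.51 pc.
At distance d (pc), an angle of θ arcsec spans θ·d AU: s = 0.230 × 144.51 = 33.237 AU.
= 33.237 / 206265 = 0.00016114 pc.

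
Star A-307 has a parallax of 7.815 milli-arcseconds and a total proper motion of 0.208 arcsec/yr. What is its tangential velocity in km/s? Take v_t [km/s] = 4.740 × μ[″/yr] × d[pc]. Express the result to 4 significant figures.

d = 1/p = 1/0.007815″ = 127.96 pc.
v_t = 4.74 × μ × d = 4.74 × 0.208 × 127.96 = 126.16 km/s.

126.2 km/s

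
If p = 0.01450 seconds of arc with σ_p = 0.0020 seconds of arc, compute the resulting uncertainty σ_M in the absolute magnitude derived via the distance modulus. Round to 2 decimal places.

σ_M = 0.30 mag

M = m − 5 log₁₀ d + 5 = m + 5 log₁₀ p + 5, so ∂M/∂p = 5/(p ln 10).
σ_M = (5/ln 10) · (σ_p/p) = 2.1715 × 0.0020/0.01450 = 2.1715 × 0.13793 = 0.29951.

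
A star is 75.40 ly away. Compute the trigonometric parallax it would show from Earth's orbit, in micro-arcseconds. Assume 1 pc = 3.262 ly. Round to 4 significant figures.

d = 75.40 ly ÷ 3.262 = 23.115 pc.
p = 1/d = 1/23.115 = 0.043262 arcsec.
= 0.043262 × 10⁶ = 43262 μas.

43260 μas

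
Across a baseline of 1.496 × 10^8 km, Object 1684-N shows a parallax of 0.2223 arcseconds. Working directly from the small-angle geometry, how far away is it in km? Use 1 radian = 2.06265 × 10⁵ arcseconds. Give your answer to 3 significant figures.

1.39 × 10^14 km

θ = 0.2223″ = 0.2223/206265 = 1.0777 × 10^-6 rad.
d = B/θ = (1.496 × 10^8) / (1.0777 × 10^-6) = 1.3881 × 10^14 km.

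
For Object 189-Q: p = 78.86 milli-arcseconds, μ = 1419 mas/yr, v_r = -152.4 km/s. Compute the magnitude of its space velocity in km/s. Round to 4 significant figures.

174.6 km/s

d = 1/p = 1/0.07886″ = 12.681 pc.
μ = 1419 mas/yr = 1.419 ″/yr.
v_t = 4.740 μ d = 4.740 × 1.419 × 12.681 = 85.293 km/s.
v = √(v_r² + v_t²) = √((-152.4)² + 85.293²) = √30500.7 = 174.64 km/s.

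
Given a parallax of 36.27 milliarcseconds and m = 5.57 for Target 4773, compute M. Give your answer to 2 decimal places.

M = 3.37

d = 1/p = 1/0.03627″ = 27.571 pc.
m − M = 5 log₁₀(27.571) − 5 = 7.2023 − 5 = 2.2023.
M = m − (m − M) = 5.57 − 2.2023 = 3.37.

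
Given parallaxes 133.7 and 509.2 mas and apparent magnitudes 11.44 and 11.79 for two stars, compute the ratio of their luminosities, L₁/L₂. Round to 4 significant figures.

L₁/L₂ = 20.02

d₁ = 1/p₁ = 1/0.1337″ = 7.4794 pc; d₂ = 1/p₂ = 1/0.5092″ = 1.9639 pc.
M₁ = m₁ − 5 log₁₀ d₁ + 5 = 11.44 − 4.3693 + 5 = 12.0707.
M₂ = 11.79 − 1.4656 + 5 = 15.3244.
L₁/L₂ = 10^(0.4(M₂ − M₁)) = 10^(0.4 × 3.2537) = 10^1.30148 = 20.021.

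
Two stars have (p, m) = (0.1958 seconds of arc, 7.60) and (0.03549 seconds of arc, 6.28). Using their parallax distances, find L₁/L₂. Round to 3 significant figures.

L₁/L₂ = 0.00974

d₁ = 1/p₁ = 1/0.1958″ = 5.1073 pc; d₂ = 1/p₂ = 1/0.03549″ = 28.177 pc.
M₁ = m₁ − 5 log₁₀ d₁ + 5 = 7.60 − 3.5410 + 5 = 9.0590.
M₂ = 6.28 − 7.2495 + 5 = 4.0305.
L₁/L₂ = 10^(0.4(M₂ − M₁)) = 10^(0.4 × (-5.0285)) = 10^(-2.01140) = 0.0097409.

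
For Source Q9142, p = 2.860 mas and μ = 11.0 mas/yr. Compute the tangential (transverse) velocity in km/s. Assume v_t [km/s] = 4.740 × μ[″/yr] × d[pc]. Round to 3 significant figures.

18.2 km/s

d = 1/p = 1/0.002860″ = 349.65 pc.
μ = 11.0 mas/yr = 0.0110 ″/yr.
v_t = 4.74 × μ × d = 4.74 × 0.0110 × 349.65 = 18.231 km/s.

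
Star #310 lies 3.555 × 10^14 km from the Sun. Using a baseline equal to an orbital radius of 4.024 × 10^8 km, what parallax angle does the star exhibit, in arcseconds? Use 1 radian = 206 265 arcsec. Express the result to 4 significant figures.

0.2335 arcsec

θ ≈ B/d = (4.024 × 10^8) / (3.555 × 10^14) = 1.1319 × 10^-6 rad.
In arcseconds: 1.1319 × 10^-6 × 206265 = 0.23347″.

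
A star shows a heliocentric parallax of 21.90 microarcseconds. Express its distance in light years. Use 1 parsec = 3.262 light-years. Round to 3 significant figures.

149000 light years

p = 21.90 microarcseconds = 0.00002190 arcsec.
d = 1/p = 1/0.00002190 = 45662 pc.
In light-years: 45662 × 3.262 = 1.4895 × 10^5 ly.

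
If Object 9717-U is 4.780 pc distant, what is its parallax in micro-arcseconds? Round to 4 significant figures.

p = 1/d = 1/4.78 = 0.20921 arcsec.
= 0.20921 × 10⁶ = 2.0921 × 10^5 μas.

209200 μas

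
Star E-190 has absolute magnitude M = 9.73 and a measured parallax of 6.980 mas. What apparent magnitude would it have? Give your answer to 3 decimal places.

m = 15.511

d = 1/p = 1/0.006980″ = 143.27 pc.
m − M = 5 log₁₀ d − 5 = 5 log₁₀(143.27) − 5 = 10.7808 − 5 = 5.7808.
m = M + (m − M) = 9.73 + 5.7808 = 15.511.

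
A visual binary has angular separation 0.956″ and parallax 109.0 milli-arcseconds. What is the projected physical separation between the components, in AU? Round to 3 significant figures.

8.77 AU

d = 1/p = 1/0.1090″ = 9.1743 pc.
At distance d (pc), an angle of θ arcsec spans θ·d AU: s = 0.956 × 9.1743 = 8.7706 AU.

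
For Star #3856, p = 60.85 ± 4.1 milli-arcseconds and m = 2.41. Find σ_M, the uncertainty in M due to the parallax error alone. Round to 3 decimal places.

σ_M = 0.146 mag

M = m − 5 log₁₀ d + 5 = m + 5 log₁₀ p + 5, so ∂M/∂p = 5/(p ln 10).
σ_M = (5/ln 10) · (σ_p/p) = 2.1715 × 4.1/60.85 = 2.1715 × 0.067379 = 0.14631.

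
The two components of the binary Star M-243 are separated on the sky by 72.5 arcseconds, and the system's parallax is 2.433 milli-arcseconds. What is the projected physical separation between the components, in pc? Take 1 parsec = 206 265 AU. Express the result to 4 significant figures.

0.1445 pc

d = 1/p = 1/0.002433″ = 411.02 pc.
At distance d (pc), an angle of θ arcsec spans θ·d AU: s = 72.5 × 411.02 = 29799 AU.
= 29799 / 206265 = 0.14447 pc.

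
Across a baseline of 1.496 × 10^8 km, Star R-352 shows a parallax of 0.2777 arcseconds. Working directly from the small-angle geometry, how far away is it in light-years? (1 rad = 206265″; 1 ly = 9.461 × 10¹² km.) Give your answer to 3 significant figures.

θ = 0.2777″ = 0.2777/206265 = 1.3463 × 10^-6 rad.
d = B/θ = (1.496 × 10^8) / (1.3463 × 10^-6) = 1.1112 × 10^14 km = (1.1112 × 10^14) / (9.461 × 10^12) ly = 11.745 ly.

11.7 ly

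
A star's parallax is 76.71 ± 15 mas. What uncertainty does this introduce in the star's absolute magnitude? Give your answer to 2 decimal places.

σ_M = 0.42 mag

M = m − 5 log₁₀ d + 5 = m + 5 log₁₀ p + 5, so ∂M/∂p = 5/(p ln 10).
σ_M = (5/ln 10) · (σ_p/p) = 2.1715 × 15/76.71 = 2.1715 × 0.19554 = 0.42462.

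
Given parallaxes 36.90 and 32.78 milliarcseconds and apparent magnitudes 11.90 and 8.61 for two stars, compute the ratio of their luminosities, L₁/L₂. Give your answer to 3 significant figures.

d₁ = 1/p₁ = 1/0.03690″ = 27.1 pc; d₂ = 1/p₂ = 1/0.03278″ = 30.506 pc.
M₁ = m₁ − 5 log₁₀ d₁ + 5 = 11.90 − 7.1648 + 5 = 9.7352.
M₂ = 8.61 − 7.4219 + 5 = 6.1881.
L₁/L₂ = 10^(0.4(M₂ − M₁)) = 10^(0.4 × (-3.5471)) = 10^(-1.41884) = 0.038121.

L₁/L₂ = 0.0381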